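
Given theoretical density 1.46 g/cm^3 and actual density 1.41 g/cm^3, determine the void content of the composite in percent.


Void% = (rho_theo - rho_actual)/rho_theo * 100 = (1.46 - 1.41)/1.46 * 100 = 3.42%

3.42%


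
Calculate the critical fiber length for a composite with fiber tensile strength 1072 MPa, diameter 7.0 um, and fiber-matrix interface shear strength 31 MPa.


Lc = sigma_f * d / (2 * tau_i) = 1072 * 7.0 / (2 * 31) = 121.0 um

121.0 um


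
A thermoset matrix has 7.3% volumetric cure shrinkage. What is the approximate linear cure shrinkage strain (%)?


Linear shrinkage ≈ vol_shrink/3 = 7.3/3 = 2.433%

2.433%


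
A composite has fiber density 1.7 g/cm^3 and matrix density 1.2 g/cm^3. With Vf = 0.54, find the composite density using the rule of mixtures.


rho_c = rho_f*Vf + rho_m*(1-Vf) = 1.7*0.54 + 1.2*0.46 = 1.47 g/cm^3

1.47 g/cm^3


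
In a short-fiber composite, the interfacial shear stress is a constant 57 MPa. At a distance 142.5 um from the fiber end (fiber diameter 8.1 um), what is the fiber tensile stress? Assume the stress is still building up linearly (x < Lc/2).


Force balance: sigma_f * (pi*d^2/4) = tau * (pi*d) * x  ->  sigma_f = 4 * tau * x / d
sigma_f = 4 * 57 * 142.5 / 8.1 = 4011.1 MPa

4011.1 MPa


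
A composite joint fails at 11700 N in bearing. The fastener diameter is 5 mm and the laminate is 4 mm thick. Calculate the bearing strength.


sigma_br = F/(d*h) = 11700/(5*4) = 585.0 MPa

585.0 MPa


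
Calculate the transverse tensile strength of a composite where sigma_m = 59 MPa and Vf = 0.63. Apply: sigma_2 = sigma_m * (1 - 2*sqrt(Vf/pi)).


factor = 1 - 2*sqrt(0.63/pi) = 0.1044
sigma_2 = 59 * 0.1044 = 6.16 MPa

6.16 MPa


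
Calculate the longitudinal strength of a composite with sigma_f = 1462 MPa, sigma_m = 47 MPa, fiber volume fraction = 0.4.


sigma_1 = sigma_f*Vf + sigma_m*(1-Vf) = 1462*0.4 + 47*0.6 = 613.0 MPa

613.0 MPa


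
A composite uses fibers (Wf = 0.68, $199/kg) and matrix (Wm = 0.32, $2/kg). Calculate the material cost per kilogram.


Cost = cost_f*Wf + cost_m*Wm = 199*0.68 + 2*0.32 = $135.96/kg

$135.96/kg


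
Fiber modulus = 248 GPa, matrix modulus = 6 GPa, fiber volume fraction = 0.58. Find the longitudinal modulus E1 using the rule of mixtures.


E1 = Ef*Vf + Em*(1-Vf) = 248*0.58 + 6*0.42 = 146.36 GPa

146.36 GPa


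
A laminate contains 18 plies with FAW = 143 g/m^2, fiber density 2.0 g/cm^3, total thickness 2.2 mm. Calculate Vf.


Vf = n * FAW / (rho_f * h * 1000) = 18 * 143 / (2.0 * 2.2 * 1000) = 0.585

0.585


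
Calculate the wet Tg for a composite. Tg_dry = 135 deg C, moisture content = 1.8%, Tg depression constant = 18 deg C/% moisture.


Tg_wet = Tg_dry - k*moisture = 135 - 18*1.8 = 102.6 deg C

102.6 deg C


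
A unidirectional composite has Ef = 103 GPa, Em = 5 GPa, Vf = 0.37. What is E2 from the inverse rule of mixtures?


1/E2 = Vf/Ef + (1-Vf)/Em = 0.37/103 + 0.63/5
E2 = 7.72 GPa

7.72 GPa


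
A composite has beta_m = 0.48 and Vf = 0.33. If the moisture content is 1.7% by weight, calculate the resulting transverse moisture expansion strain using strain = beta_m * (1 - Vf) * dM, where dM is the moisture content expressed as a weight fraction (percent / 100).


dM = 1.7/100 = 0.017
strain = beta_m * (1-Vf) * dM = 0.48 * 0.67 * 0.017 = 0.0054672

0.0054672


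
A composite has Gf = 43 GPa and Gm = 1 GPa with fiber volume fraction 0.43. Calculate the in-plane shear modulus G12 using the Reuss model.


1/G12 = Vf/Gf + (1-Vf)/Gm = 0.43/43 + 0.57/1
G12 = 1.72 GPa

1.72 GPa


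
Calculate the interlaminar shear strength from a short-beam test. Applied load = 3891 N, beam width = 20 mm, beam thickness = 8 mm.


ILSS = 3F/(4bh) = 3*3891/(4*20*8) = 18.24 MPa

18.24 MPa


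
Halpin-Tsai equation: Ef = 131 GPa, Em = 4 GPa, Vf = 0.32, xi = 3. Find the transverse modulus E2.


eta = (Ef/Em - 1)/(Ef/Em + xi) = (32.75 - 1)/(32.75 + 3) = 0.8881
E2 = Em*(1+xi*eta*Vf)/(1-eta*Vf) = 10.35 GPa

10.35 GPa


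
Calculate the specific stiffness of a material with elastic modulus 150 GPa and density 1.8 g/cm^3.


Specific stiffness = E/rho = 150/1.8 = 83.3 GPa/(g/cm^3)

83.3 GPa/(g/cm^3)


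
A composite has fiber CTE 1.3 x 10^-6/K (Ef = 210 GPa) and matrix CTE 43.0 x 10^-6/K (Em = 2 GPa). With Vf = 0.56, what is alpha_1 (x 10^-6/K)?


E1 = Ef*Vf + Em*(1-Vf) = 118.48
alpha_1 = (alpha_f*Ef*Vf + alpha_m*Em*(1-Vf))/E1 = 1.61 x 10^-6/K

1.61 x 10^-6/K


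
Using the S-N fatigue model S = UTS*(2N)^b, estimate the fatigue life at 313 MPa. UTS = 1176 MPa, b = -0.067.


N = 0.5 * (S/UTS)^(1/b) = 0.5 * (313/1176)^(1/-0.067) = 1.9011e+08 cycles

1.9011e+08 cycles


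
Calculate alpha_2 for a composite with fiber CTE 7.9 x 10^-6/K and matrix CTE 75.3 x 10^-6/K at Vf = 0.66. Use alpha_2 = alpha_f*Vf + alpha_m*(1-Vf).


alpha_2 = alpha_f*Vf + alpha_m*(1-Vf) = 7.9*0.66 + 75.3*0.34 = 30.8 x 10^-6/K

30.8 x 10^-6/K


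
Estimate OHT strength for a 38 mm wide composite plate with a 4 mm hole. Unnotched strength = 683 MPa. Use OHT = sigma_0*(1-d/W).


OHT = sigma_0*(1-d/W) = 683*(1-4/38) = 611.1 MPa

611.1 MPa


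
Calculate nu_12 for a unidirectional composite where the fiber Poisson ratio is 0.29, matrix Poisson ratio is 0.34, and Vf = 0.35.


nu_12 = nu_f*Vf + nu_m*(1-Vf) = 0.29*0.35 + 0.34*0.65 = 0.3225

0.3225


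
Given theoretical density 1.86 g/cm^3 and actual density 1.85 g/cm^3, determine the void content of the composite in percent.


Void% = (rho_theo - rho_actual)/rho_theo * 100 = (1.86 - 1.85)/1.86 * 100 = 0.54%

0.54%


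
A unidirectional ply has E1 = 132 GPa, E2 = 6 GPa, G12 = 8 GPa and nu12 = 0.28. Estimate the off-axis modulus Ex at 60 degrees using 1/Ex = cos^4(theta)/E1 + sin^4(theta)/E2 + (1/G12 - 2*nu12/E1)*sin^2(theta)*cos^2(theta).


cos^4(60) = 0.0625, sin^4(60) = 0.5625, sin^2(60)*cos^2(60) = 0.1875
1/G12 - 2*nu12/E1 = 1/8 - 2*0.28/132 = 0.120758 GPa^-1
1/Ex = 0.0625/132 + 0.5625/6 + 0.120758*0.1875 = 0.1168655 GPa^-1
Ex = 8.56 GPa

8.56 GPa


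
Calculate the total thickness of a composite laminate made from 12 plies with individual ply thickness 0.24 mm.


h = n * t_ply = 12 * 0.24 = 2.88 mm

2.88 mm


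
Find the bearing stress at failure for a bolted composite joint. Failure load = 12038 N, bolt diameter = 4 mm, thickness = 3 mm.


sigma_br = F/(d*h) = 12038/(4*3) = 1003.2 MPa

1003.2 MPa


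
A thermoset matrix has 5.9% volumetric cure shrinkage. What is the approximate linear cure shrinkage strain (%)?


Linear shrinkage ≈ vol_shrink/3 = 5.9/3 = 1.967%

1.967%


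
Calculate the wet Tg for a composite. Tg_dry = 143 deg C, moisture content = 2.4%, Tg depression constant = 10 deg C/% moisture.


Tg_wet = Tg_dry - k*moisture = 143 - 10*2.4 = 119.0 deg C

119.0 deg C


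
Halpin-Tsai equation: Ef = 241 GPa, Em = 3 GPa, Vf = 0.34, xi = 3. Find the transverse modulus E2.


eta = (Ef/Em - 1)/(Ef/Em + xi) = (80.3333 - 1)/(80.3333 + 3) = 0.952
E2 = Em*(1+xi*eta*Vf)/(1-eta*Vf) = 8.74 GPa

8.74 GPa


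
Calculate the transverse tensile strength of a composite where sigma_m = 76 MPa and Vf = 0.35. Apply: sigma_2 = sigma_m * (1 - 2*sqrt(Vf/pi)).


factor = 1 - 2*sqrt(0.35/pi) = 0.3324
sigma_2 = 76 * 0.3324 = 25.27 MPa

25.27 MPa


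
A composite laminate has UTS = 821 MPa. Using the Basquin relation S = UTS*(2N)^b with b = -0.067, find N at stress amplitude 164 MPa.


N = 0.5 * (S/UTS)^(1/b) = 0.5 * (164/821)^(1/-0.067) = 1.3780e+10 cycles

1.3780e+10 cycles


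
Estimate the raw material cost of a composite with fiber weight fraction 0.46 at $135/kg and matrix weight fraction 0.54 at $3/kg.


Cost = cost_f*Wf + cost_m*Wm = 135*0.46 + 3*0.54 = $63.72/kg

$63.72/kg


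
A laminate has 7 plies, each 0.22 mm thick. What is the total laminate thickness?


h = n * t_ply = 7 * 0.22 = 1.54 mm

1.54 mm


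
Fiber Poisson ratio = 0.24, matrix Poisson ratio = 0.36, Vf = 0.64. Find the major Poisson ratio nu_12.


nu_12 = nu_f*Vf + nu_m*(1-Vf) = 0.24*0.64 + 0.36*0.36 = 0.2832

0.2832


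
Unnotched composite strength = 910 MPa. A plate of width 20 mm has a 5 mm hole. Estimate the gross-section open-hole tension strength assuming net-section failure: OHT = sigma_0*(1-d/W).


OHT = sigma_0*(1-d/W) = 910*(1-5/20) = 682.5 MPa

682.5 MPa


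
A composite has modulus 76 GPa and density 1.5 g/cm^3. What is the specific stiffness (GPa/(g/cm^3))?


Specific stiffness = E/rho = 76/1.5 = 50.7 GPa/(g/cm^3)

50.7 GPa/(g/cm^3)


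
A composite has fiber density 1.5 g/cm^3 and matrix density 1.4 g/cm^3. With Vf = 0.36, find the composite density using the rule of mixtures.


rho_c = rho_f*Vf + rho_m*(1-Vf) = 1.5*0.36 + 1.4*0.64 = 1.436 g/cm^3

1.436 g/cm^3


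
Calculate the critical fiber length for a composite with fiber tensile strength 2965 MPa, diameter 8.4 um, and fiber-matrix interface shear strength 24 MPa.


Lc = sigma_f * d / (2 * tau_i) = 2965 * 8.4 / (2 * 24) = 518.9 um

518.9 um


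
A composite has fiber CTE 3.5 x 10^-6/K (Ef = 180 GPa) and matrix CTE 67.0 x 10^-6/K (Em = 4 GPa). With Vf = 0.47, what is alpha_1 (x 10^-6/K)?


E1 = Ef*Vf + Em*(1-Vf) = 86.72
alpha_1 = (alpha_f*Ef*Vf + alpha_m*Em*(1-Vf))/E1 = 5.05 x 10^-6/K

5.05 x 10^-6/K


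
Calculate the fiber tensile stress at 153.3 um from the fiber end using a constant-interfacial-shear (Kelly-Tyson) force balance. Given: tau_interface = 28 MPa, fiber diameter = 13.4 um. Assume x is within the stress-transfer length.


Force balance: sigma_f * (pi*d^2/4) = tau * (pi*d) * x  ->  sigma_f = 4 * tau * x / d
sigma_f = 4 * 28 * 153.3 / 13.4 = 1281.3 MPa

1281.3 MPa


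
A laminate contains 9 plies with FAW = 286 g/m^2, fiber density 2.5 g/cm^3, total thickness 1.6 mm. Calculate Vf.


Vf = n * FAW / (rho_f * h * 1000) = 9 * 286 / (2.5 * 1.6 * 1000) = 0.6435

0.6435


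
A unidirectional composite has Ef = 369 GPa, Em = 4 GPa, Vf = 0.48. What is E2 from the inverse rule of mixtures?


1/E2 = Vf/Ef + (1-Vf)/Em = 0.48/369 + 0.52/4
E2 = 7.62 GPa

7.62 GPa


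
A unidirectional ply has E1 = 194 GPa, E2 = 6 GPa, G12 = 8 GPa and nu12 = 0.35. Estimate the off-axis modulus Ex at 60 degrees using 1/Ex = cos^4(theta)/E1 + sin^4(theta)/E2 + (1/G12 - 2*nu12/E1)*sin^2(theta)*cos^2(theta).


cos^4(60) = 0.0625, sin^4(60) = 0.5625, sin^2(60)*cos^2(60) = 0.1875
1/G12 - 2*nu12/E1 = 1/8 - 2*0.35/194 = 0.121392 GPa^-1
1/Ex = 0.0625/194 + 0.5625/6 + 0.121392*0.1875 = 0.1168331 GPa^-1
Ex = 8.56 GPa

8.56 GPa


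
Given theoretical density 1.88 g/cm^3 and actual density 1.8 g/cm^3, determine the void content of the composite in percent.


Void% = (rho_theo - rho_actual)/rho_theo * 100 = (1.88 - 1.8)/1.88 * 100 = 4.26%

4.26%


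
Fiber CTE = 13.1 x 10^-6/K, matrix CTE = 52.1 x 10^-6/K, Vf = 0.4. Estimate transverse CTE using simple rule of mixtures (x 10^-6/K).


alpha_2 = alpha_f*Vf + alpha_m*(1-Vf) = 13.1*0.4 + 52.1*0.6 = 36.5 x 10^-6/K

36.5 x 10^-6/K


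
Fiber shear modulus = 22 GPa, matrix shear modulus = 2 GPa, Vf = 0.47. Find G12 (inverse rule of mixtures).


1/G12 = Vf/Gf + (1-Vf)/Gm = 0.47/22 + 0.53/2
G12 = 3.49 GPa

3.49 GPa


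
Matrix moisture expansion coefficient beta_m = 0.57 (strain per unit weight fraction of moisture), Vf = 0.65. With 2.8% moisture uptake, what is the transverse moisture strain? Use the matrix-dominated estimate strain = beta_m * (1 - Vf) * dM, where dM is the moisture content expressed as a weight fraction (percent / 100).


dM = 2.8/100 = 0.028
strain = beta_m * (1-Vf) * dM = 0.57 * 0.35 * 0.028 = 0.005586

0.005586


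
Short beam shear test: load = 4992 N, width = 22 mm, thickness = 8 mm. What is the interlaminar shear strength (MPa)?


ILSS = 3F/(4bh) = 3*4992/(4*22*8) = 21.27 MPa

21.27 MPa


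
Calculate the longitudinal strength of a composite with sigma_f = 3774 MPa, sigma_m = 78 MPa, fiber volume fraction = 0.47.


sigma_1 = sigma_f*Vf + sigma_m*(1-Vf) = 3774*0.47 + 78*0.53 = 1815.1 MPa

1815.1 MPa


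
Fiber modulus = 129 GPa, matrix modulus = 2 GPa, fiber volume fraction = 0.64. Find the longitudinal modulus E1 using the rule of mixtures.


E1 = Ef*Vf + Em*(1-Vf) = 129*0.64 + 2*0.36 = 83.28 GPa

83.28 GPa


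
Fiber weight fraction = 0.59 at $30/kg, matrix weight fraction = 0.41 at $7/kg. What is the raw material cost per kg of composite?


Cost = cost_f*Wf + cost_m*Wm = 30*0.59 + 7*0.41 = $20.57/kg

$20.57/kg


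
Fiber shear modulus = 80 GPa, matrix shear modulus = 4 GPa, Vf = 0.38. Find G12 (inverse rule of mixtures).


1/G12 = Vf/Gf + (1-Vf)/Gm = 0.38/80 + 0.62/4
G12 = 6.26 GPa

6.26 GPa


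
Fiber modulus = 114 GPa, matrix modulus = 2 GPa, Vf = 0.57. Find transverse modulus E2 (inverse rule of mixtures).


1/E2 = Vf/Ef + (1-Vf)/Em = 0.57/114 + 0.43/2
E2 = 4.55 GPa

4.55 GPa


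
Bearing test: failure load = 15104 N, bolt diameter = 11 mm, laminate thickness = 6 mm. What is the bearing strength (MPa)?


sigma_br = F/(d*h) = 15104/(11*6) = 228.8 MPa

228.8 MPa


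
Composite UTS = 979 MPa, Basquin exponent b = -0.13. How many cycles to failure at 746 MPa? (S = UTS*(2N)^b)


N = 0.5 * (S/UTS)^(1/b) = 0.5 * (746/979)^(1/-0.13) = 4.0458 cycles

4.0458 cycles


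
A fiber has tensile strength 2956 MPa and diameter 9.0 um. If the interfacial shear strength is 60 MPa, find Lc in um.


Lc = sigma_f * d / (2 * tau_i) = 2956 * 9.0 / (2 * 60) = 221.7 um

221.7 um


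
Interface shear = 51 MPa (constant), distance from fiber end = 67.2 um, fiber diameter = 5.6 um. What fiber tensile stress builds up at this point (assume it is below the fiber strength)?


Force balance: sigma_f * (pi*d^2/4) = tau * (pi*d) * x  ->  sigma_f = 4 * tau * x / d
sigma_f = 4 * 51 * 67.2 / 5.6 = 2448.0 MPa

2448.0 MPa


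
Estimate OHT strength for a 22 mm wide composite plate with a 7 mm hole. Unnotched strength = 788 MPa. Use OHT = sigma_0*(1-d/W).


OHT = sigma_0*(1-d/W) = 788*(1-7/22) = 537.3 MPa

537.3 MPa


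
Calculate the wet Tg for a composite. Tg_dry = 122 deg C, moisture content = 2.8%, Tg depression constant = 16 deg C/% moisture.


Tg_wet = Tg_dry - k*moisture = 122 - 16*2.8 = 77.2 deg C

77.2 deg C


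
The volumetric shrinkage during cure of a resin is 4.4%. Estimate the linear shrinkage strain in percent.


Linear shrinkage ≈ vol_shrink/3 = 4.4/3 = 1.467%

1.467%


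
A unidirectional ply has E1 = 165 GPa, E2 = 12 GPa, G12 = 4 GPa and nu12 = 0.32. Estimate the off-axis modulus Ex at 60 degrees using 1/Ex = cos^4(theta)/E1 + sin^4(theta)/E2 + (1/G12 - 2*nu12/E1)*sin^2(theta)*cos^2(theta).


cos^4(60) = 0.0625, sin^4(60) = 0.5625, sin^2(60)*cos^2(60) = 0.1875
1/G12 - 2*nu12/E1 = 1/4 - 2*0.32/165 = 0.246121 GPa^-1
1/Ex = 0.0625/165 + 0.5625/12 + 0.246121*0.1875 = 0.0934015 GPa^-1
Ex = 10.71 GPa

10.71 GPa


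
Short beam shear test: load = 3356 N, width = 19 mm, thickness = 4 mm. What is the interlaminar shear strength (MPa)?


ILSS = 3F/(4bh) = 3*3356/(4*19*4) = 33.12 MPa

33.12 MPa


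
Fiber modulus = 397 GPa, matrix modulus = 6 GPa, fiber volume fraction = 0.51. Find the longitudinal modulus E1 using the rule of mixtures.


E1 = Ef*Vf + Em*(1-Vf) = 397*0.51 + 6*0.49 = 205.41 GPa

205.41 GPa


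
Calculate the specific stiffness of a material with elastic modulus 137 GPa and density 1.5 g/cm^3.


Specific stiffness = E/rho = 137/1.5 = 91.3 GPa/(g/cm^3)

91.3 GPa/(g/cm^3)


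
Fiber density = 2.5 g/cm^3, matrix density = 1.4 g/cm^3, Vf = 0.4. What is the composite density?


rho_c = rho_f*Vf + rho_m*(1-Vf) = 2.5*0.4 + 1.4*0.6 = 1.84 g/cm^3

1.84 g/cm^3


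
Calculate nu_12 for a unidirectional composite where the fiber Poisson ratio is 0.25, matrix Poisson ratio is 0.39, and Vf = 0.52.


nu_12 = nu_f*Vf + nu_m*(1-Vf) = 0.25*0.52 + 0.39*0.48 = 0.3172

0.3172


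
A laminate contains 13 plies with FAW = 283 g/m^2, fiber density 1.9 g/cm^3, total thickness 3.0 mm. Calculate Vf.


Vf = n * FAW / (rho_f * h * 1000) = 13 * 283 / (1.9 * 3.0 * 1000) = 0.6454

0.6454


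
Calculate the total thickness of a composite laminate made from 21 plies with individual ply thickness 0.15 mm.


h = n * t_ply = 21 * 0.15 = 3.15 mm

3.15 mm


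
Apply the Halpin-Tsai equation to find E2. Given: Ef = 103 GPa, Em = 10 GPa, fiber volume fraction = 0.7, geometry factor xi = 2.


eta = (Ef/Em - 1)/(Ef/Em + xi) = (10.3 - 1)/(10.3 + 2) = 0.7561
E2 = Em*(1+xi*eta*Vf)/(1-eta*Vf) = 43.73 GPa

43.73 GPa


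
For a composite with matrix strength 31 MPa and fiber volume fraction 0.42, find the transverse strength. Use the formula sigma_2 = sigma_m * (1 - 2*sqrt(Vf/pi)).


factor = 1 - 2*sqrt(0.42/pi) = 0.2687
sigma_2 = 31 * 0.2687 = 8.33 MPa

8.33 MPa


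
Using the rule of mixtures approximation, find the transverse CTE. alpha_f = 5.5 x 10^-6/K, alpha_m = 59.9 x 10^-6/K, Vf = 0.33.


alpha_2 = alpha_f*Vf + alpha_m*(1-Vf) = 5.5*0.33 + 59.9*0.67 = 41.9 x 10^-6/K

41.9 x 10^-6/K


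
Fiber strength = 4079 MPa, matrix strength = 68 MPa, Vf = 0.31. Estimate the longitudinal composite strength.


sigma_1 = sigma_f*Vf + sigma_m*(1-Vf) = 4079*0.31 + 68*0.69 = 1311.4 MPa

1311.4 MPa


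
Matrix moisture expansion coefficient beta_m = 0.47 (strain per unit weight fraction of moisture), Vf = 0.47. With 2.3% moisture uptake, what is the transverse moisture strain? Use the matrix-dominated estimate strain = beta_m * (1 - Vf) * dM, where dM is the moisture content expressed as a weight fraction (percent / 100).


dM = 2.3/100 = 0.023
strain = beta_m * (1-Vf) * dM = 0.47 * 0.53 * 0.023 = 0.0057293

0.0057293


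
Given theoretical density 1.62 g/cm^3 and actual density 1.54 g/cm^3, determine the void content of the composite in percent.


Void% = (rho_theo - rho_actual)/rho_theo * 100 = (1.62 - 1.54)/1.62 * 100 = 4.94%

4.94%


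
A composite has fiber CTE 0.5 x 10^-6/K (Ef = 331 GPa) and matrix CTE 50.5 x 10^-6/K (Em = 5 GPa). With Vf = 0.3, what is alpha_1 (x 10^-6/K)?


E1 = Ef*Vf + Em*(1-Vf) = 102.8
alpha_1 = (alpha_f*Ef*Vf + alpha_m*Em*(1-Vf))/E1 = 2.2 x 10^-6/K

2.2 x 10^-6/K


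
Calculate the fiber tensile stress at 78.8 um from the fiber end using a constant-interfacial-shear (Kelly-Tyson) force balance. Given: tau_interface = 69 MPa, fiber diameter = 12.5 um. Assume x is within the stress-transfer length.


Force balance: sigma_f * (pi*d^2/4) = tau * (pi*d) * x  ->  sigma_f = 4 * tau * x / d
sigma_f = 4 * 69 * 78.8 / 12.5 = 1739.9 MPa

1739.9 MPa


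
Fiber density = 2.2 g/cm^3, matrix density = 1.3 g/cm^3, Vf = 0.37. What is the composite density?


rho_c = rho_f*Vf + rho_m*(1-Vf) = 2.2*0.37 + 1.3*0.63 = 1.633 g/cm^3

1.633 g/cm^3


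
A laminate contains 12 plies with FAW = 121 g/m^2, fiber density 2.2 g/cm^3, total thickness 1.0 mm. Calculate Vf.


Vf = n * FAW / (rho_f * h * 1000) = 12 * 121 / (2.2 * 1.0 * 1000) = 0.66

0.66


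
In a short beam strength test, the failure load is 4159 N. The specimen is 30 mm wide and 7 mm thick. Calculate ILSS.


ILSS = 3F/(4bh) = 3*4159/(4*30*7) = 14.85 MPa

14.85 MPa


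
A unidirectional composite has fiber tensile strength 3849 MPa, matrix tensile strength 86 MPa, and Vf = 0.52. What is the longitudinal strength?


sigma_1 = sigma_f*Vf + sigma_m*(1-Vf) = 3849*0.52 + 86*0.48 = 2042.8 MPa

2042.8 MPa


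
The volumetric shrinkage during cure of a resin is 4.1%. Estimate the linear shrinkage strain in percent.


Linear shrinkage ≈ vol_shrink/3 = 4.1/3 = 1.367%

1.367%


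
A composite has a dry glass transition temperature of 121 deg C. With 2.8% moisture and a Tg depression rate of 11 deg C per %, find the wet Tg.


Tg_wet = Tg_dry - k*moisture = 121 - 11*2.8 = 90.2 deg C

90.2 deg C


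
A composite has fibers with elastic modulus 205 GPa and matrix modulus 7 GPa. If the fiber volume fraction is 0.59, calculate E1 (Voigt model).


E1 = Ef*Vf + Em*(1-Vf) = 205*0.59 + 7*0.41 = 123.82 GPa

123.82 GPa


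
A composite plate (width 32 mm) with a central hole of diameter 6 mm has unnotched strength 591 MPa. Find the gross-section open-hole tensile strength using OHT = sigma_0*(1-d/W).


OHT = sigma_0*(1-d/W) = 591*(1-6/32) = 480.2 MPa

480.2 MPa


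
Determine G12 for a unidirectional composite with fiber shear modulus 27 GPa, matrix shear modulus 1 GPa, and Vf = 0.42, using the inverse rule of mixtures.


1/G12 = Vf/Gf + (1-Vf)/Gm = 0.42/27 + 0.58/1
G12 = 1.68 GPa

1.68 GPa


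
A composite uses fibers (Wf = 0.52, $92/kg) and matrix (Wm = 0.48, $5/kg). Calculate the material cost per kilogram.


Cost = cost_f*Wf + cost_m*Wm = 92*0.52 + 5*0.48 = $50.24/kg

$50.24/kg


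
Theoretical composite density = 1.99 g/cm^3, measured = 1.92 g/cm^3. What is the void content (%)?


Void% = (rho_theo - rho_actual)/rho_theo * 100 = (1.99 - 1.92)/1.99 * 100 = 3.52%

3.52%


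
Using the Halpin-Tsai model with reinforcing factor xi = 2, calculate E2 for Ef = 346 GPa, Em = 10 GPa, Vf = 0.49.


eta = (Ef/Em - 1)/(Ef/Em + xi) = (34.6 - 1)/(34.6 + 2) = 0.918
E2 = Em*(1+xi*eta*Vf)/(1-eta*Vf) = 34.53 GPa

34.53 GPa


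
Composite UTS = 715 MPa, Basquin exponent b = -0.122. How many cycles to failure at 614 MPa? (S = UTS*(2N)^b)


N = 0.5 * (S/UTS)^(1/b) = 0.5 * (614/715)^(1/-0.122) = 1.7421 cycles

1.7421 cycles


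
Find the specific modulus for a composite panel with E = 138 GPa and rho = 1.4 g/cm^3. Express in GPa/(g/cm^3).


Specific stiffness = E/rho = 138/1.4 = 98.6 GPa/(g/cm^3)

98.6 GPa/(g/cm^3)


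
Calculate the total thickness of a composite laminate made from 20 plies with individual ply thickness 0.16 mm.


h = n * t_ply = 20 * 0.16 = 3.2 mm

3.2 mm


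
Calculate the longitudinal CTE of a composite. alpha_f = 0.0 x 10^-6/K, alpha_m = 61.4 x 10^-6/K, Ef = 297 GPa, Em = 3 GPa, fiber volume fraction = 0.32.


E1 = Ef*Vf + Em*(1-Vf) = 97.08
alpha_1 = (alpha_f*Ef*Vf + alpha_m*Em*(1-Vf))/E1 = 1.29 x 10^-6/K

1.29 x 10^-6/K


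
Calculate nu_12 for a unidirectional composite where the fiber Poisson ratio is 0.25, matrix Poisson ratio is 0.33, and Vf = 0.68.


nu_12 = nu_f*Vf + nu_m*(1-Vf) = 0.25*0.68 + 0.33*0.32 = 0.2756

0.2756


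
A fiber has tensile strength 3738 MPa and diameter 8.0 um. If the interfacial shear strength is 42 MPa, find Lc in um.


Lc = sigma_f * d / (2 * tau_i) = 3738 * 8.0 / (2 * 42) = 356.0 um

356.0 um


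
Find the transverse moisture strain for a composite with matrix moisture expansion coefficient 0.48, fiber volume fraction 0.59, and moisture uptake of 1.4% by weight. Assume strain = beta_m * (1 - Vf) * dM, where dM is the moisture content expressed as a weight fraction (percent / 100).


dM = 1.4/100 = 0.014
strain = beta_m * (1-Vf) * dM = 0.48 * 0.41 * 0.014 = 0.0027552

0.0027552


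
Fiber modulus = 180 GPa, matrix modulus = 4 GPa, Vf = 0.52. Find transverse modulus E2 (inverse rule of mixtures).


1/E2 = Vf/Ef + (1-Vf)/Em = 0.52/180 + 0.48/4
E2 = 8.14 GPa

8.14 GPa


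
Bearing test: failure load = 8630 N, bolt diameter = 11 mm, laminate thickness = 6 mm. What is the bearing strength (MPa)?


sigma_br = F/(d*h) = 8630/(11*6) = 130.8 MPa

130.8 MPa


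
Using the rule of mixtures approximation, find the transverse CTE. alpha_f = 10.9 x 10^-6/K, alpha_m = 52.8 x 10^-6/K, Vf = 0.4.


alpha_2 = alpha_f*Vf + alpha_m*(1-Vf) = 10.9*0.4 + 52.8*0.6 = 36.0 x 10^-6/K

36.0 x 10^-6/K


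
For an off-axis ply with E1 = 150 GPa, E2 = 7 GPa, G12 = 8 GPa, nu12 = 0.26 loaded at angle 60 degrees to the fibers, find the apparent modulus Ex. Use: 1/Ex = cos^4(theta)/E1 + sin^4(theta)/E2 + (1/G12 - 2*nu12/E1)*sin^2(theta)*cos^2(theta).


cos^4(60) = 0.0625, sin^4(60) = 0.5625, sin^2(60)*cos^2(60) = 0.1875
1/G12 - 2*nu12/E1 = 1/8 - 2*0.26/150 = 0.121533 GPa^-1
1/Ex = 0.0625/150 + 0.5625/7 + 0.121533*0.1875 = 0.1035613 GPa^-1
Ex = 9.66 GPa

9.66 GPa


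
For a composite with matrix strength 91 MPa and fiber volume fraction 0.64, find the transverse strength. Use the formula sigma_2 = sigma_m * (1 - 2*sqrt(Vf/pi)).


factor = 1 - 2*sqrt(0.64/pi) = 0.0973
sigma_2 = 91 * 0.0973 = 8.85 MPa

8.85 MPa


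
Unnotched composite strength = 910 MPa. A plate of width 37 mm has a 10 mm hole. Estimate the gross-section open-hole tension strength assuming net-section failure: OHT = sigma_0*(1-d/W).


OHT = sigma_0*(1-d/W) = 910*(1-10/37) = 664.1 MPa

664.1 MPa


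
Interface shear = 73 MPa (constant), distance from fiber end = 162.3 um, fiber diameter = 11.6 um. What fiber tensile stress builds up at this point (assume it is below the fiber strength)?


Force balance: sigma_f * (pi*d^2/4) = tau * (pi*d) * x  ->  sigma_f = 4 * tau * x / d
sigma_f = 4 * 73 * 162.3 / 11.6 = 4085.5 MPa

4085.5 MPa


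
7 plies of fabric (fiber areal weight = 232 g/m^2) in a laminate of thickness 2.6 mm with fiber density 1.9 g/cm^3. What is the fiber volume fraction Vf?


Vf = n * FAW / (rho_f * h * 1000) = 7 * 232 / (1.9 * 2.6 * 1000) = 0.3287

0.3287


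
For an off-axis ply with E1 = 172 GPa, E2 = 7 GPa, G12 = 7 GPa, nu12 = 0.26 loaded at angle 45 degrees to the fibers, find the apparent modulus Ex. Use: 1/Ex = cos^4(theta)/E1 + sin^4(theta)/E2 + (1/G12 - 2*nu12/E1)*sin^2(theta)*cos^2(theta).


cos^4(45) = 0.25, sin^4(45) = 0.25, sin^2(45)*cos^2(45) = 0.25
1/G12 - 2*nu12/E1 = 1/7 - 2*0.26/172 = 0.139834 GPa^-1
1/Ex = 0.25/172 + 0.25/7 + 0.139834*0.25 = 0.0721262 GPa^-1
Ex = 13.86 GPa

13.86 GPa


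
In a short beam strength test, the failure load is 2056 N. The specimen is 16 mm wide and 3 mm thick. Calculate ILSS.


ILSS = 3F/(4bh) = 3*2056/(4*16*3) = 32.13 MPa

32.13 MPa


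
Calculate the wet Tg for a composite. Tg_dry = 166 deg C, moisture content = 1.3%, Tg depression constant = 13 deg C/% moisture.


Tg_wet = Tg_dry - k*moisture = 166 - 13*1.3 = 149.1 deg C

149.1 deg C


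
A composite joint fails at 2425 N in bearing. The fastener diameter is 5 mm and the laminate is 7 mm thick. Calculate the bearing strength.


sigma_br = F/(d*h) = 2425/(5*7) = 69.3 MPa

69.3 MPa


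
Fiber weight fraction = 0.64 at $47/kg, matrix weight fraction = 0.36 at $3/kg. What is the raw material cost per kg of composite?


Cost = cost_f*Wf + cost_m*Wm = 47*0.64 + 3*0.36 = $31.16/kg

$31.16/kg


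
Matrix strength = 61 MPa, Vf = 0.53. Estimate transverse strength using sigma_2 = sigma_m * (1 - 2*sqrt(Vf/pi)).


factor = 1 - 2*sqrt(0.53/pi) = 0.1785
sigma_2 = 61 * 0.1785 = 10.89 MPa

10.89 MPa


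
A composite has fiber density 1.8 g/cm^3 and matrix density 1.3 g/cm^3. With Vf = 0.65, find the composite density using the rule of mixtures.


rho_c = rho_f*Vf + rho_m*(1-Vf) = 1.8*0.65 + 1.3*0.35 = 1.625 g/cm^3

1.625 g/cm^3


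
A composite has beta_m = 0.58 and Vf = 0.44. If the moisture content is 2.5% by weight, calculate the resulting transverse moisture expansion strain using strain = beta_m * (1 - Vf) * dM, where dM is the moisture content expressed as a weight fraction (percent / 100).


dM = 2.5/100 = 0.025
strain = beta_m * (1-Vf) * dM = 0.58 * 0.56 * 0.025 = 0.00812

0.00812


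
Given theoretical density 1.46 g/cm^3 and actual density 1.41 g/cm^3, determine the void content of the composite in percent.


Void% = (rho_theo - rho_actual)/rho_theo * 100 = (1.46 - 1.41)/1.46 * 100 = 3.42%

3.42%


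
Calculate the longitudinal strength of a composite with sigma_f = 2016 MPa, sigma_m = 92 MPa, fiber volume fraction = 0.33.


sigma_1 = sigma_f*Vf + sigma_m*(1-Vf) = 2016*0.33 + 92*0.67 = 726.9 MPa

726.9 MPa


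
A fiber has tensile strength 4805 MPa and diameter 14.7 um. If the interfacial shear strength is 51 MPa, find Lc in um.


Lc = sigma_f * d / (2 * tau_i) = 4805 * 14.7 / (2 * 51) = 692.5 um

692.5 um


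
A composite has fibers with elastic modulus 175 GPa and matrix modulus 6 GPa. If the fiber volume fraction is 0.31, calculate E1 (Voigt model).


E1 = Ef*Vf + Em*(1-Vf) = 175*0.31 + 6*0.69 = 58.39 GPa

58.39 GPa


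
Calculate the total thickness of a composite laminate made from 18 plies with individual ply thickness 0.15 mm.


h = n * t_ply = 18 * 0.15 = 2.7 mm

2.7 mm


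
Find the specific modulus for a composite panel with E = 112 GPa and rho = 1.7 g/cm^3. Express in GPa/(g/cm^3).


Specific stiffness = E/rho = 112/1.7 = 65.9 GPa/(g/cm^3)

65.9 GPa/(g/cm^3)


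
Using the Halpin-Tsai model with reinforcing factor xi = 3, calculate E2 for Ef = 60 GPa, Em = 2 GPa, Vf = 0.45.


eta = (Ef/Em - 1)/(Ef/Em + xi) = (30.0 - 1)/(30.0 + 3) = 0.8788
E2 = Em*(1+xi*eta*Vf)/(1-eta*Vf) = 7.23 GPa

7.23 GPa


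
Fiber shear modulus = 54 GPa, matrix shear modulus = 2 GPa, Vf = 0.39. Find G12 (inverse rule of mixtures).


1/G12 = Vf/Gf + (1-Vf)/Gm = 0.39/54 + 0.61/2
G12 = 3.2 GPa

3.2 GPa


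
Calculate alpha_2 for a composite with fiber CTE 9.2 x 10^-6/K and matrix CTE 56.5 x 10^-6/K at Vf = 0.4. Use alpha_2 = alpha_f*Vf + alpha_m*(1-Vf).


alpha_2 = alpha_f*Vf + alpha_m*(1-Vf) = 9.2*0.4 + 56.5*0.6 = 37.6 x 10^-6/K

37.6 x 10^-6/K


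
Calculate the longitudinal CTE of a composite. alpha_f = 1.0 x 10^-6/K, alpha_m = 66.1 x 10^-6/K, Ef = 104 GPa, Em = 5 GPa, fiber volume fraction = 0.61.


E1 = Ef*Vf + Em*(1-Vf) = 65.39
alpha_1 = (alpha_f*Ef*Vf + alpha_m*Em*(1-Vf))/E1 = 2.94 x 10^-6/K

2.94 x 10^-6/K


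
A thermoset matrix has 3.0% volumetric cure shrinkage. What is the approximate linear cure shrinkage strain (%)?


Linear shrinkage ≈ vol_shrink/3 = 3.0/3 = 1.0%

1.0%


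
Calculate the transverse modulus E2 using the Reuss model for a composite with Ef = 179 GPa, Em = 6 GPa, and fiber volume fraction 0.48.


1/E2 = Vf/Ef + (1-Vf)/Em = 0.48/179 + 0.52/6
E2 = 11.19 GPa

11.19 GPa


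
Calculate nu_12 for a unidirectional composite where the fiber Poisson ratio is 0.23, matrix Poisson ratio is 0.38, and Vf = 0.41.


nu_12 = nu_f*Vf + nu_m*(1-Vf) = 0.23*0.41 + 0.38*0.59 = 0.3185

0.3185


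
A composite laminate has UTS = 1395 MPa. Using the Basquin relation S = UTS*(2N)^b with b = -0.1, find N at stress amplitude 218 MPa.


N = 0.5 * (S/UTS)^(1/b) = 0.5 * (218/1395)^(1/-0.1) = 5.7563e+07 cycles

5.7563e+07 cycles


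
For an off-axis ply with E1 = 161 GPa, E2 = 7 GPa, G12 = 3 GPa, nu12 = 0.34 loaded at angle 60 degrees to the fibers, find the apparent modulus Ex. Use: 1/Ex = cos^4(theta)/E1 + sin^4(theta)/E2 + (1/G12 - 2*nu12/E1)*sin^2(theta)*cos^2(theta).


cos^4(60) = 0.0625, sin^4(60) = 0.5625, sin^2(60)*cos^2(60) = 0.1875
1/G12 - 2*nu12/E1 = 1/3 - 2*0.34/161 = 0.32911 GPa^-1
1/Ex = 0.0625/161 + 0.5625/7 + 0.32911*0.1875 = 0.1424534 GPa^-1
Ex = 7.02 GPa

7.02 GPa


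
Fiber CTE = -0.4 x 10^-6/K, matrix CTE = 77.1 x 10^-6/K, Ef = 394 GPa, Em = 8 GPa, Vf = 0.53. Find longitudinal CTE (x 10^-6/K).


E1 = Ef*Vf + Em*(1-Vf) = 212.58
alpha_1 = (alpha_f*Ef*Vf + alpha_m*Em*(1-Vf))/E1 = 0.97 x 10^-6/K

0.97 x 10^-6/K


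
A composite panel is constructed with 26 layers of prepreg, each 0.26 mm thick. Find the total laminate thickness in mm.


h = n * t_ply = 26 * 0.26 = 6.76 mm

6.76 mm


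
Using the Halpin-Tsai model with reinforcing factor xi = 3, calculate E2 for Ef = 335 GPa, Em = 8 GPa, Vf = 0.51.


eta = (Ef/Em - 1)/(Ef/Em + xi) = (41.875 - 1)/(41.875 + 3) = 0.9109
E2 = Em*(1+xi*eta*Vf)/(1-eta*Vf) = 35.76 GPa

35.76 GPa


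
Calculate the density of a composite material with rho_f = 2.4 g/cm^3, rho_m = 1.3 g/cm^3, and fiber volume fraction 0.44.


rho_c = rho_f*Vf + rho_m*(1-Vf) = 2.4*0.44 + 1.3*0.56 = 1.784 g/cm^3

1.784 g/cm^3


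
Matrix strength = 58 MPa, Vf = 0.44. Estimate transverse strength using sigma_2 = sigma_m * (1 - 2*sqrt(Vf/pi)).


factor = 1 - 2*sqrt(0.44/pi) = 0.2515
sigma_2 = 58 * 0.2515 = 14.59 MPa

14.59 MPa


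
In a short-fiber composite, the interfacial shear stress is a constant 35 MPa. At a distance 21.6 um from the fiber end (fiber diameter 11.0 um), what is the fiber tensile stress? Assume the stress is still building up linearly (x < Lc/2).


Force balance: sigma_f * (pi*d^2/4) = tau * (pi*d) * x  ->  sigma_f = 4 * tau * x / d
sigma_f = 4 * 35 * 21.6 / 11.0 = 274.9 MPa

274.9 MPa


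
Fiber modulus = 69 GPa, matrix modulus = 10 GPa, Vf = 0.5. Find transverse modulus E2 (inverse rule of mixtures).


1/E2 = Vf/Ef + (1-Vf)/Em = 0.5/69 + 0.5/10
E2 = 17.47 GPa

17.47 GPa


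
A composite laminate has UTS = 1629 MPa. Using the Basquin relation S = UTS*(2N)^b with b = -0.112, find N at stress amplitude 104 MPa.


N = 0.5 * (S/UTS)^(1/b) = 0.5 * (104/1629)^(1/-0.112) = 2.3314e+10 cycles

2.3314e+10 cycles


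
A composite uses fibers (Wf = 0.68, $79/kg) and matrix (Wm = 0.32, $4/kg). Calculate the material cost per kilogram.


Cost = cost_f*Wf + cost_m*Wm = 79*0.68 + 4*0.32 = $55.0/kg

$55.0/kg


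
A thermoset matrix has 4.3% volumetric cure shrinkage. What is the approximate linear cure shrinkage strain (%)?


Linear shrinkage ≈ vol_shrink/3 = 4.3/3 = 1.433%

1.433%


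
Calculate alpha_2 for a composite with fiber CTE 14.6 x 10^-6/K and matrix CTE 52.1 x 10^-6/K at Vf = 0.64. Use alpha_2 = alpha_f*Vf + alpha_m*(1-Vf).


alpha_2 = alpha_f*Vf + alpha_m*(1-Vf) = 14.6*0.64 + 52.1*0.36 = 28.1 x 10^-6/K

28.1 x 10^-6/K


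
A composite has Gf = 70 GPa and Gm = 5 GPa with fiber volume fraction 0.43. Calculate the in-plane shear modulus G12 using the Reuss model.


1/G12 = Vf/Gf + (1-Vf)/Gm = 0.43/70 + 0.57/5
G12 = 8.32 GPa

8.32 GPa


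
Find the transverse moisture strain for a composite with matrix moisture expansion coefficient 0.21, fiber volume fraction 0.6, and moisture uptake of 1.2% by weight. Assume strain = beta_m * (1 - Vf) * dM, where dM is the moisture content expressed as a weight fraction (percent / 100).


dM = 1.2/100 = 0.012
strain = beta_m * (1-Vf) * dM = 0.21 * 0.4 * 0.012 = 0.001008

0.001008


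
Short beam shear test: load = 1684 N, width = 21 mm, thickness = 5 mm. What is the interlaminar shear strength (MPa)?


ILSS = 3F/(4bh) = 3*1684/(4*21*5) = 12.03 MPa

12.03 MPa


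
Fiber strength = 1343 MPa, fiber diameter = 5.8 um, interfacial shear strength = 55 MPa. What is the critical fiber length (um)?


Lc = sigma_f * d / (2 * tau_i) = 1343 * 5.8 / (2 * 55) = 70.8 um

70.8 um


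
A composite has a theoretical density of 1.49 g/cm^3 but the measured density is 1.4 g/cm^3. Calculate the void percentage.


Void% = (rho_theo - rho_actual)/rho_theo * 100 = (1.49 - 1.4)/1.49 * 100 = 6.04%

6.04%


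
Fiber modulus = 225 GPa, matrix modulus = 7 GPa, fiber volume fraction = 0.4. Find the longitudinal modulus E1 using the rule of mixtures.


E1 = Ef*Vf + Em*(1-Vf) = 225*0.4 + 7*0.6 = 94.2 GPa

94.2 GPa


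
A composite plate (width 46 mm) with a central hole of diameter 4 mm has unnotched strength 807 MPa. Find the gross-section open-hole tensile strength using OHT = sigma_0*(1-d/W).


OHT = sigma_0*(1-d/W) = 807*(1-4/46) = 736.8 MPa

736.8 MPa


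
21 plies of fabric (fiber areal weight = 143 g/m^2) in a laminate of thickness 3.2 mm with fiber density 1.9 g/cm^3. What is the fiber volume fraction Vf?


Vf = n * FAW / (rho_f * h * 1000) = 21 * 143 / (1.9 * 3.2 * 1000) = 0.4939

0.4939


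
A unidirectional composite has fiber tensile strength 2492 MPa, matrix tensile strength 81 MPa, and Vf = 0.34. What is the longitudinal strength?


sigma_1 = sigma_f*Vf + sigma_m*(1-Vf) = 2492*0.34 + 81*0.66 = 900.7 MPa

900.7 MPa


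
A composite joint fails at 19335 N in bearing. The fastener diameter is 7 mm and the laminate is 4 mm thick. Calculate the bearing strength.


sigma_br = F/(d*h) = 19335/(7*4) = 690.5 MPa

690.5 MPa


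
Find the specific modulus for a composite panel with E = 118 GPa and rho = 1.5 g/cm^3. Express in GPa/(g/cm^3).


Specific stiffness = E/rho = 118/1.5 = 78.7 GPa/(g/cm^3)

78.7 GPa/(g/cm^3)


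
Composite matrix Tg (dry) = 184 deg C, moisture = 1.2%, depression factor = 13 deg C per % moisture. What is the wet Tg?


Tg_wet = Tg_dry - k*moisture = 184 - 13*1.2 = 168.4 deg C

168.4 deg C


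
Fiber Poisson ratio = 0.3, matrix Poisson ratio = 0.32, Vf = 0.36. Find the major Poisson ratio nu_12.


nu_12 = nu_f*Vf + nu_m*(1-Vf) = 0.3*0.36 + 0.32*0.64 = 0.3128

0.3128


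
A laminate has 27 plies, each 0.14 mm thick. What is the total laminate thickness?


h = n * t_ply = 27 * 0.14 = 3.78 mm

3.78 mm


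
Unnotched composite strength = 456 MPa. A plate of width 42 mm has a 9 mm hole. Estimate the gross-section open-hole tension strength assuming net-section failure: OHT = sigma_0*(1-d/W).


OHT = sigma_0*(1-d/W) = 456*(1-9/42) = 358.3 MPa

358.3 MPa


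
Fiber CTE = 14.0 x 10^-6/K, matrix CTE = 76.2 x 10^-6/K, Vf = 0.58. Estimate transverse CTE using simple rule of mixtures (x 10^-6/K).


alpha_2 = alpha_f*Vf + alpha_m*(1-Vf) = 14.0*0.58 + 76.2*0.42 = 40.1 x 10^-6/K

40.1 x 10^-6/K


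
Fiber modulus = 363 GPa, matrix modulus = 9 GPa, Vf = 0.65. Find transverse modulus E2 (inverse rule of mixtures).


1/E2 = Vf/Ef + (1-Vf)/Em = 0.65/363 + 0.35/9
E2 = 24.58 GPa

24.58 GPa


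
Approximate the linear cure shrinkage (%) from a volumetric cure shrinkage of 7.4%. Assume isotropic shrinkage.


Linear shrinkage ≈ vol_shrink/3 = 7.4/3 = 2.467%

2.467%


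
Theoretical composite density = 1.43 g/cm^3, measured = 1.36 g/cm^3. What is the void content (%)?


Void% = (rho_theo - rho_actual)/rho_theo * 100 = (1.43 - 1.36)/1.43 * 100 = 4.9%

4.9%


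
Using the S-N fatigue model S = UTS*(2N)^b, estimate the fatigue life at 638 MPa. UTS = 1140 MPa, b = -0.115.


N = 0.5 * (S/UTS)^(1/b) = 0.5 * (638/1140)^(1/-0.115) = 77.8048 cycles

77.8048 cycles


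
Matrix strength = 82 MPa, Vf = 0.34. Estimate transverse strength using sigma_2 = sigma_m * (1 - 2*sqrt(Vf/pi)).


factor = 1 - 2*sqrt(0.34/pi) = 0.342
sigma_2 = 82 * 0.342 = 28.05 MPa

28.05 MPa


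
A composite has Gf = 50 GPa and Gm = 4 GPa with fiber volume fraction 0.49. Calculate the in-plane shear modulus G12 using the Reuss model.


1/G12 = Vf/Gf + (1-Vf)/Gm = 0.49/50 + 0.51/4
G12 = 7.28 GPa

7.28 GPa


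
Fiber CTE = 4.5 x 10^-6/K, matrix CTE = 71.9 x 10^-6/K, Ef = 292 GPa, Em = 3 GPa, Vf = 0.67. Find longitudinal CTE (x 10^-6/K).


E1 = Ef*Vf + Em*(1-Vf) = 196.63
alpha_1 = (alpha_f*Ef*Vf + alpha_m*Em*(1-Vf))/E1 = 4.84 x 10^-6/K

4.84 x 10^-6/K


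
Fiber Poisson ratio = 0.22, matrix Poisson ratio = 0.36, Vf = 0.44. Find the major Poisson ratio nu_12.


nu_12 = nu_f*Vf + nu_m*(1-Vf) = 0.22*0.44 + 0.36*0.56 = 0.2984

0.2984


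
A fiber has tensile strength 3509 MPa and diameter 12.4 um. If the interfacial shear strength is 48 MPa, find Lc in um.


Lc = sigma_f * d / (2 * tau_i) = 3509 * 12.4 / (2 * 48) = 453.2 um

453.2 um


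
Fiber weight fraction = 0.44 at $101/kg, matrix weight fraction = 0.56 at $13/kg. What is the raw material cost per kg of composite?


Cost = cost_f*Wf + cost_m*Wm = 101*0.44 + 13*0.56 = $51.72/kg

$51.72/kg


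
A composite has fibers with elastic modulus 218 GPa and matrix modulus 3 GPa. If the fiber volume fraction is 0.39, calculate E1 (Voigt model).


E1 = Ef*Vf + Em*(1-Vf) = 218*0.39 + 3*0.61 = 86.85 GPa

86.85 GPa


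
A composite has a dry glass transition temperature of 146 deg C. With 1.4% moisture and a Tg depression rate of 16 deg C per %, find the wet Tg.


Tg_wet = Tg_dry - k*moisture = 146 - 16*1.4 = 123.6 deg C

123.6 deg C


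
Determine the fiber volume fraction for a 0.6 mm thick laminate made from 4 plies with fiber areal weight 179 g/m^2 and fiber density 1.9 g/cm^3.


Vf = n * FAW / (rho_f * h * 1000) = 4 * 179 / (1.9 * 0.6 * 1000) = 0.6281

0.6281


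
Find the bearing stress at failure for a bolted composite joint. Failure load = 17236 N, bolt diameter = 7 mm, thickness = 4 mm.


sigma_br = F/(d*h) = 17236/(7*4) = 615.6 MPa

615.6 MPa
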